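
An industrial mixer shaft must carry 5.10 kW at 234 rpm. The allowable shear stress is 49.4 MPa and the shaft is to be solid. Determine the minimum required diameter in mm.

27.8 mm

ω = 2π·234/60 = 24.50 rad/s, so T = P/ω = 5.10×10³ / 24.50 = 208.1 N·m.
For a solid shaft τ_max = 16T/(πd³), so d = (16T/(π τ_allow))^(1/3) = (16·208.1/(π·4.94×10^7))^(1/3) = 0.02779 m.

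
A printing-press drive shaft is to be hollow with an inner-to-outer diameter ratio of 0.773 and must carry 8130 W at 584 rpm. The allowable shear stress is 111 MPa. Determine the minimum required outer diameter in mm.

21.2 mm

ω = 2π·584/60 = 61.16 rad/s, so T = P/ω = 8130 / 61.16 = 132.9 N·m.
For a hollow shaft with d_i/d_o = 0.773: τ_max = 16T/(π d_o³ (1−k⁴)), so d_o = [16T/(π τ_allow (1−k⁴))]^(1/3) = [16·132.9/(π·1.11×10^8·0.6430)]^(1/3) = 0.02117 m.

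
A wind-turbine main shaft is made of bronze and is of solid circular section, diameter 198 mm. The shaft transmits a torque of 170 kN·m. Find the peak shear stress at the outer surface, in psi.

16200 psi

J = πd⁴/32 = π(0.198)⁴/32 = 1.509×10^-4 m⁴.
τ_max = T·r/J = 170000 × 0.0990 / 1.509×10^-4 = 1.115×10^8 Pa.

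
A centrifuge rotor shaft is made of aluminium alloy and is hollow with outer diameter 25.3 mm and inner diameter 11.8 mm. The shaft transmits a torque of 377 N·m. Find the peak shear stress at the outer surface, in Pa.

J = π(d_o⁴ − d_i⁴)/32 = π(0.0253⁴ − 0.0118⁴)/32 = 3.832×10^-8 m⁴.
τ_max = T·r/J = 377.0 × 0.0126 / 3.832×10^-8 = 1.245×10^8 Pa.

1.24e8 Pa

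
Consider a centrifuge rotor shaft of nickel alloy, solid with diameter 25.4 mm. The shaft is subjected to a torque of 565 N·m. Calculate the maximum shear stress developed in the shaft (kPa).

J = πd⁴/32 = π(0.0254)⁴/32 = 4.086×10^-8 m⁴.
τ_max = T·r/J = 565.0 × 0.0127 / 4.086×10^-8 = 1.756×10^8 Pa.

176000 kPa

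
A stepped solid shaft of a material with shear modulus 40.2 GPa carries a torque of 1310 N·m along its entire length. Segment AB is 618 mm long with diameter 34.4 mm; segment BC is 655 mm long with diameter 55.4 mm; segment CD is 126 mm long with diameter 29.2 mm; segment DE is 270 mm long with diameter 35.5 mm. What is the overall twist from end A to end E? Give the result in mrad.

J_AB = π(0.0344)⁴/32 = 1.37×10^-7 m⁴; J_BC = π(0.0554)⁴/32 = 9.25×10^-7 m⁴; J_CD = π(0.0292)⁴/32 = 7.14×10^-8 m⁴; J_DE = π(0.0355)⁴/32 = 1.56×10^-7 m⁴.
θ = (T/G)·Σ L_i/J_i = (1310/40.2×10⁹)·(0.618/1.37×10^-7 + 0.655/9.25×10^-7 + 0.126/7.14×10^-8 + 0.270/1.56×10^-7) = 0.2835 rad.

284 mrad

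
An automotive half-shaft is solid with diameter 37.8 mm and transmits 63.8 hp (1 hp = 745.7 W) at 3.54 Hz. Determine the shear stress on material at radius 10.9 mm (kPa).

116000 kPa

ω = 2π·3.54 = 22.24 rad/s, so T = P/ω = 63.8×745.7 / 22.24 = 2139 N·m.
J = πd⁴/32 = π(0.0378)⁴/32 = 2.004×10^-7 m⁴.
Shear stress varies linearly with radius: τ = T·r/J = 2139 × 0.0109 / 2.004×10^-7 = 1.163×10^8 Pa.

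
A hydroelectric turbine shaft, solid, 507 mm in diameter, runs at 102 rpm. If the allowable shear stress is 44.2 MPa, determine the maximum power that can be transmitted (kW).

12100 kW

J = πd⁴/32 = π(0.507)⁴/32 = 6.487×10^-3 m⁴.
T_max = τ_allow·J/r = 4.42×10^7 × 6.487×10^-3 / 0.254 = 1.131e6 N·m.
ω = 2π·102/60 = 10.68 rad/s, so P_max = T_max·ω = 1.208×10^7 W.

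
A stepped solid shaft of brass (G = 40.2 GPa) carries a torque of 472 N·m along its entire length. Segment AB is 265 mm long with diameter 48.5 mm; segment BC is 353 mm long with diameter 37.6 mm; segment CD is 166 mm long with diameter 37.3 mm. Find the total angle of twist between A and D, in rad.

0.0371 rad

J_AB = π(0.0485)⁴/32 = 5.43×10^-7 m⁴; J_BC = π(0.0376)⁴/32 = 1.96×10^-7 m⁴; J_CD = π(0.0373)⁴/32 = 1.90×10^-7 m⁴.
θ = (T/G)·Σ L_i/J_i = (472.0/40.2×10⁹)·(0.265/5.43×10^-7 + 0.353/1.96×10^-7 + 0.166/1.90×10^-7) = 0.03711 rad.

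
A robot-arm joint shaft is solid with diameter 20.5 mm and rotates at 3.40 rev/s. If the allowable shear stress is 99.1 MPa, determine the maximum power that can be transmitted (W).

J = πd⁴/32 = π(0.0205)⁴/32 = 1.734×10^-8 m⁴.
T_max = τ_allow·J/r = 9.91×10^7 × 1.734×10^-8 / 0.0103 = 167.6 N·m.
ω = 2π·3.40 = 21.36 rad/s, so P_max = T_max·ω = 3581 W.

3580 W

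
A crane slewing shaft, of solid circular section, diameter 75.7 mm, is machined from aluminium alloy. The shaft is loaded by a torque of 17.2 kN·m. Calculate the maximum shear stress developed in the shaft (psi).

J = πd⁴/32 = π(0.0757)⁴/32 = 3.224×10^-6 m⁴.
τ_max = T·r/J = 17200 × 0.0379 / 3.224×10^-6 = 2.019×10^8 Pa.

29300 psi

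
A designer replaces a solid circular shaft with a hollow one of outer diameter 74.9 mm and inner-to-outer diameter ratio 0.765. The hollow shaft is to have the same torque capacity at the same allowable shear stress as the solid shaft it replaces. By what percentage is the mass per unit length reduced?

Equal τ_max and T ⇒ the solid shaft needs d_s³ = d_o³(1−k⁴), so d_s = 74.9·(1−0.765⁴)^(1/3) = 65.13 mm.
Area ratio A_h/A_s = d_o²(1−k²)/d_s² = (1−k²)/(1−k⁴)^(2/3) = 0.5485.
Mass saving = 1 − 0.5485 = 45.1 %.

45.1 %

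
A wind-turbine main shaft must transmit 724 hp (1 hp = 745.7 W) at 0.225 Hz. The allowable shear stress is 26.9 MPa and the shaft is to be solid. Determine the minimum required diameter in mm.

ω = 2π·0.225 = 1.414 rad/s, so T = P/ω = 724×745.7 / 1.414 = 381900 N·m.
For a solid shaft τ_max = 16T/(πd³), so d = (16T/(π τ_allow))^(1/3) = (16·381900/(π·2.69×10^7))^(1/3) = 0.4166 m.

417 mm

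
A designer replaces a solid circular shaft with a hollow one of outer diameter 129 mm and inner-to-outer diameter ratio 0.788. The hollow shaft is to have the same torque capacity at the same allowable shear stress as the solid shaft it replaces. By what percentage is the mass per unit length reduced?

47.6 %

Equal τ_max and T ⇒ the solid shaft needs d_s³ = d_o³(1−k⁴), so d_s = 129·(1−0.788⁴)^(1/3) = 109.7 mm.
Area ratio A_h/A_s = d_o²(1−k²)/d_s² = (1−k²)/(1−k⁴)^(2/3) = 0.5245.
Mass saving = 1 − 0.5245 = 47.6 %.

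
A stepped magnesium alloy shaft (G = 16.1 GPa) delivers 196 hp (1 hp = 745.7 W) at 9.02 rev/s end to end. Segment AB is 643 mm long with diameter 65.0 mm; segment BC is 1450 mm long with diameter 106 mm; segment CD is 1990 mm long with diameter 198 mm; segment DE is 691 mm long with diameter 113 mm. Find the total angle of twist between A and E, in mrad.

86.5 mrad

ω = 2π·9.02 = 56.67 rad/s, so T = P/ω = 196×745.7 / 56.67 = 2579 N·m.
J_AB = π(0.0650)⁴/32 = 1.75×10^-6 m⁴; J_BC = π(0.106)⁴/32 = 1.24×10^-5 m⁴; J_CD = π(0.198)⁴/32 = 1.51×10^-4 m⁴; J_DE = π(0.113)⁴/32 = 1.60×10^-5 m⁴.
θ = (T/G)·Σ L_i/J_i = (2579/16.1×10⁹)·(0.643/1.75×10^-6 + 1.45/1.24×10^-5 + 1.99/1.51×10^-4 + 0.691/1.60×10^-5) = 0.08654 rad.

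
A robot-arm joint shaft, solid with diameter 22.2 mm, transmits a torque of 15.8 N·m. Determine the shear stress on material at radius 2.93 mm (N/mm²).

J = πd⁴/32 = π(0.0222)⁴/32 = 2.385×10^-8 m⁴.
Shear stress varies linearly with radius: τ = T·r/J = 15.80 × 0.00293 / 2.385×10^-8 = 1.941×10^6 Pa.

1.94 N/mm²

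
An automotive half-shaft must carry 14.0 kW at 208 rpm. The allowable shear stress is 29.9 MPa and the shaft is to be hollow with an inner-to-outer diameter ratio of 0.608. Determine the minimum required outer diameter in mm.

50.2 mm

ω = 2π·208/60 = 21.78 rad/s, so T = P/ω = 14.0×10³ / 21.78 = 642.7 N·m.
For a hollow shaft with d_i/d_o = 0.608: τ_max = 16T/(π d_o³ (1−k⁴)), so d_o = [16T/(π τ_allow (1−k⁴))]^(1/3) = [16·642.7/(π·2.99×10^7·0.8633)]^(1/3) = 0.05024 m.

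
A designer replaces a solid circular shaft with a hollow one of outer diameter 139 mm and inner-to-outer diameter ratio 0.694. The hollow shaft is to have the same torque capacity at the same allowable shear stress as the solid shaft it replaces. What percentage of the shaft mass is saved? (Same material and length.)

38.2 %

Equal τ_max and T ⇒ the solid shaft needs d_s³ = d_o³(1−k⁴), so d_s = 139·(1−0.694⁴)^(1/3) = 127.3 mm.
Area ratio A_h/A_s = d_o²(1−k²)/d_s² = (1−k²)/(1−k⁴)^(2/3) = 0.6181.
Mass saving = 1 − 0.6181 = 38.2 %.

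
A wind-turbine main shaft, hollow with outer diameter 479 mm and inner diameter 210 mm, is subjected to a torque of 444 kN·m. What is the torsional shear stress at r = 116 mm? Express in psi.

J = π(d_o⁴ − d_i⁴)/32 = π(0.479⁴ − 0.210⁴)/32 = 4.977×10^-3 m⁴.
Shear stress varies linearly with radius: τ = T·r/J = 444000 × 0.116 / 4.977×10^-3 = 1.035×10^7 Pa.

1500 psi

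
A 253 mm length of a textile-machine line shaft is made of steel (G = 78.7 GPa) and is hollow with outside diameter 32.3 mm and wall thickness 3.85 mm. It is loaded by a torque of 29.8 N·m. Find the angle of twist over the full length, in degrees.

0.0774°

J = π(d_o⁴ − d_i⁴)/32 = π(0.0323⁴ − 0.0246⁴)/32 = 7.091×10^-8 m⁴.
θ = T·L/(G·J) = 29.80 × 0.253 / (78.7×10⁹ × 7.091×10^-8) = 1.351×10^-3 rad.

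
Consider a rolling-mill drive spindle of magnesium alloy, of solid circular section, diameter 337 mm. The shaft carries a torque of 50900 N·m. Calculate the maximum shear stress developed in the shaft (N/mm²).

6.77 N/mm²

J = πd⁴/32 = π(0.337)⁴/32 = 1.266×10^-3 m⁴.
τ_max = T·r/J = 50900 × 0.169 / 1.266×10^-3 = 6.773×10^6 Pa.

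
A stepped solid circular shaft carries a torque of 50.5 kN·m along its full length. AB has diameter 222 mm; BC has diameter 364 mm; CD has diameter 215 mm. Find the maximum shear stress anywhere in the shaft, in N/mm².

Under the same torque, τ_max = 16T/(πd³) is largest where d is smallest — segment CD (d = 215 mm).
τ_max = 16·50500/(π·(0.215)³) = 2.588×10^7 Pa.

25.9 N/mm²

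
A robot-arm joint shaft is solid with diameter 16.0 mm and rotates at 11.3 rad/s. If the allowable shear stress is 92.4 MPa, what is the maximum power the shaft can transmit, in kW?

J = πd⁴/32 = π(0.0160)⁴/32 = 6.434×10^-9 m⁴.
T_max = τ_allow·J/r = 9.24×10^7 × 6.434×10^-9 / 0.00800 = 74.31 N·m.
ω = 11.3 rad/s, so P_max = T_max·ω = 839.7 W.

0.840 kW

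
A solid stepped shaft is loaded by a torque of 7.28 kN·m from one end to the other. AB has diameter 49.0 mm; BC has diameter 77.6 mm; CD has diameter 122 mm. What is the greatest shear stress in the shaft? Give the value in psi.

Under the same torque, τ_max = 16T/(πd³) is largest where d is smallest — segment AB (d = 49.0 mm).
τ_max = 16·7280/(π·(0.0490)³) = 3.151×10^8 Pa.

45700 psi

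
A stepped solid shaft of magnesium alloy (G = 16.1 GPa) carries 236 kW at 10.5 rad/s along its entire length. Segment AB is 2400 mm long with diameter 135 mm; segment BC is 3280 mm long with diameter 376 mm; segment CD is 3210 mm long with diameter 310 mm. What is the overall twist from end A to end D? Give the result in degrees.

ω = 10.5 rad/s, so T = P/ω = 236×10³ / 10.50 = 22480 N·m.
J_AB = π(0.135)⁴/32 = 3.26×10^-5 m⁴; J_BC = π(0.376)⁴/32 = 1.96×10^-3 m⁴; J_CD = π(0.310)⁴/32 = 9.07×10^-4 m⁴.
θ = (T/G)·Σ L_i/J_i = (22480/16.1×10⁹)·(2.40/3.26×10^-5 + 3.28/1.96×10^-3 + 3.21/9.07×10^-4) = 0.1100 rad.

6.30°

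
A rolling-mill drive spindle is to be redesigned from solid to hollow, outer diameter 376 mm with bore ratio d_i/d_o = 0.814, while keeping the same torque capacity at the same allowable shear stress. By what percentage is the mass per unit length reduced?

Equal τ_max and T ⇒ the solid shaft needs d_s³ = d_o³(1−k⁴), so d_s = 376·(1−0.814⁴)^(1/3) = 310.1 mm.
Area ratio A_h/A_s = d_o²(1−k²)/d_s² = (1−k²)/(1−k⁴)^(2/3) = 0.4961.
Mass saving = 1 − 0.4961 = 50.4 %.

50.4 %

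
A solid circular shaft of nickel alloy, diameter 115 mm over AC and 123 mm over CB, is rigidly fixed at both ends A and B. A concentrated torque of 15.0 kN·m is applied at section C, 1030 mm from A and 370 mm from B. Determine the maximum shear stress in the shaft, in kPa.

32200 kPa

Compatibility: T_A·a/J_AC = T_B·b/J_CB with T_A + T_B = T₀.
J_AC = 1.72×10^-5 m⁴, J_CB = 2.25×10^-5 m⁴, so T_A = T₀·(J_AC/a)/((J_AC/a)+(J_CB/b)) = 3231 N·m, T_B = 11770 N·m.
τ in each portion: τ_AC = 1.08×10^7 Pa, τ_CB = 3.22×10^7 Pa; maximum is in CB.
τ_max = T_CB·r/J = 11770·0.0615/2.25×10^-5 = 3.221×10^7 Pa.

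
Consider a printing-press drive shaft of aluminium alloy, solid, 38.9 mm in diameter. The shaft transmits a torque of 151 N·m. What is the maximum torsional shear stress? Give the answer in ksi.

1.89 ksi

J = πd⁴/32 = π(0.0389)⁴/32 = 2.248×10^-7 m⁴.
τ_max = T·r/J = 151.0 × 0.0194 / 2.248×10^-7 = 1.306×10^7 Pa.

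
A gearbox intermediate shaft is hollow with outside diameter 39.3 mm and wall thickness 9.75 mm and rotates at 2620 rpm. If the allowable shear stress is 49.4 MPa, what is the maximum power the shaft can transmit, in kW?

151 kW

J = π(d_o⁴ − d_i⁴)/32 = π(0.0393⁴ − 0.0198⁴)/32 = 2.191×10^-7 m⁴.
T_max = τ_allow·J/r = 4.94×10^7 × 2.191×10^-7 / 0.0196 = 550.8 N·m.
ω = 2π·2620/60 = 274.4 rad/s, so P_max = T_max·ω = 1.511×10^5 W.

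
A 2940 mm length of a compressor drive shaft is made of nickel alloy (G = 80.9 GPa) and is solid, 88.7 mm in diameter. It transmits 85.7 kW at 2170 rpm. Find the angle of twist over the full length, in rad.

ω = 2π·2170/60 = 227.2 rad/s, so T = P/ω = 85.7×10³ / 227.2 = 377.1 N·m.
J = πd⁴/32 = π(0.0887)⁴/32 = 6.077×10^-6 m⁴.
θ = T·L/(G·J) = 377.1 × 2.94 / (80.9×10⁹ × 6.077×10^-6) = 2.255×10^-3 rad.

0.00226 rad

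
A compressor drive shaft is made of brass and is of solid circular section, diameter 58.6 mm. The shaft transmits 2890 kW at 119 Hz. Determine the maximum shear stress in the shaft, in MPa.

97.8 MPa

ω = 2π·119 = 747.7 rad/s, so T = P/ω = 2890×10³ / 747.7 = 3865 N·m.
J = πd⁴/32 = π(0.0586)⁴/32 = 1.158×10^-6 m⁴.
τ_max = T·r/J = 3865 × 0.0293 / 1.158×10^-6 = 9.782×10^7 Pa.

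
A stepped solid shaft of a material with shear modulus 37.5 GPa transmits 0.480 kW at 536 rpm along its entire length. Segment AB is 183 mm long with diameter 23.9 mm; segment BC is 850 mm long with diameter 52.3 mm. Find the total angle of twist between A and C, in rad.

0.00157 rad

ω = 2π·536/60 = 56.13 rad/s, so T = P/ω = 0.480×10³ / 56.13 = 8.552 N·m.
J_AB = π(0.0239)⁴/32 = 3.20×10^-8 m⁴; J_BC = π(0.0523)⁴/32 = 7.35×10^-7 m⁴.
θ = (T/G)·Σ L_i/J_i = (8.552/37.5×10⁹)·(0.183/3.20×10^-8 + 0.850/7.35×10^-7) = 1.567×10^-3 rad.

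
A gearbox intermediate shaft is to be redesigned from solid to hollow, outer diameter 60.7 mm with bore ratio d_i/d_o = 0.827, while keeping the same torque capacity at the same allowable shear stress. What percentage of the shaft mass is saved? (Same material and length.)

51.9 %

Equal τ_max and T ⇒ the solid shaft needs d_s³ = d_o³(1−k⁴), so d_s = 60.7·(1−0.827⁴)^(1/3) = 49.19 mm.
Area ratio A_h/A_s = d_o²(1−k²)/d_s² = (1−k²)/(1−k⁴)^(2/3) = 0.4813.
Mass saving = 1 − 0.4813 = 51.9 %.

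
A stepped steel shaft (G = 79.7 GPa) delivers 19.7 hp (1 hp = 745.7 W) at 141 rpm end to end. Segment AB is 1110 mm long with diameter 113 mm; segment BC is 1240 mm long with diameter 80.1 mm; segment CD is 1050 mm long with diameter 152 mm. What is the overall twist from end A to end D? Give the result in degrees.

ω = 2π·141/60 = 14.77 rad/s, so T = P/ω = 19.7×745.7 / 14.77 = 994.9 N·m.
J_AB = π(0.113)⁴/32 = 1.60×10^-5 m⁴; J_BC = π(0.0801)⁴/32 = 4.04×10^-6 m⁴; J_CD = π(0.152)⁴/32 = 5.24×10^-5 m⁴.
θ = (T/G)·Σ L_i/J_i = (994.9/79.7×10⁹)·(1.11/1.60×10^-5 + 1.24/4.04×10^-6 + 1.05/5.24×10^-5) = 4.946×10^-3 rad.

0.283°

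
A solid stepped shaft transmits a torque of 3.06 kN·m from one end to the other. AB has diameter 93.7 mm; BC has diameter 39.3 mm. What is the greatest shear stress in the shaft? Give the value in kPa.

Under the same torque, τ_max = 16T/(πd³) is largest where d is smallest — segment BC (d = 39.3 mm).
τ_max = 16·3060/(π·(0.0393)³) = 2.568×10^8 Pa.

257000 kPa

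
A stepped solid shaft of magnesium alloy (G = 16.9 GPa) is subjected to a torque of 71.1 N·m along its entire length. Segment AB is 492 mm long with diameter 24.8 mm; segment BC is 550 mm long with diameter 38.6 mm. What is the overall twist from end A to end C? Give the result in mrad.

66.4 mrad

J_AB = π(0.0248)⁴/32 = 3.71×10^-8 m⁴; J_BC = π(0.0386)⁴/32 = 2.18×10^-7 m⁴.
θ = (T/G)·Σ L_i/J_i = (71.10/16.9×10⁹)·(0.492/3.71×10^-8 + 0.550/2.18×10^-7) = 0.06635 rad.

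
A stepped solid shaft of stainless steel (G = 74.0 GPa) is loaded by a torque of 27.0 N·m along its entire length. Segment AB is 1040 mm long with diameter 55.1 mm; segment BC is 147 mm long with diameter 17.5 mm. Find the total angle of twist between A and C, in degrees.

0.358°

J_AB = π(0.0551)⁴/32 = 9.05×10^-7 m⁴; J_BC = π(0.0175)⁴/32 = 9.21×10^-9 m⁴.
θ = (T/G)·Σ L_i/J_i = (27.00/74.0×10⁹)·(1.04/9.05×10^-7 + 0.147/9.21×10^-9) = 6.244×10^-3 rad.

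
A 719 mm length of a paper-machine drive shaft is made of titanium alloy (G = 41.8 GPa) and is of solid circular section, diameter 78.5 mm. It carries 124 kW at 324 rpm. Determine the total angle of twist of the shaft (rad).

ω = 2π·324/60 = 33.93 rad/s, so T = P/ω = 124×10³ / 33.93 = 3655 N·m.
J = πd⁴/32 = π(0.0785)⁴/32 = 3.728×10^-6 m⁴.
θ = T·L/(G·J) = 3655 × 0.719 / (41.8×10⁹ × 3.728×10^-6) = 0.01686 rad.

0.0169 rad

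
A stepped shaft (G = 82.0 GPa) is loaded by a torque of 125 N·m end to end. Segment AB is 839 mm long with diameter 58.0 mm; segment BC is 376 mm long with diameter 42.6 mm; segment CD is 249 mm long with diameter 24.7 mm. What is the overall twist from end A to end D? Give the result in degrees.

0.763°

J_AB = π(0.0580)⁴/32 = 1.11×10^-6 m⁴; J_BC = π(0.0426)⁴/32 = 3.23×10^-7 m⁴; J_CD = π(0.0247)⁴/32 = 3.65×10^-8 m⁴.
θ = (T/G)·Σ L_i/J_i = (125.0/82.0×10⁹)·(0.839/1.11×10^-6 + 0.376/3.23×10^-7 + 0.249/3.65×10^-8) = 0.01331 rad.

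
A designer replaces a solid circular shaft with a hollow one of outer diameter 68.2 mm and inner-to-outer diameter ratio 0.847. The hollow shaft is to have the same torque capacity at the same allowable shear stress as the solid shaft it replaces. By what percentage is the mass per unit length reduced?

54.2 %

Equal τ_max and T ⇒ the solid shaft needs d_s³ = d_o³(1−k⁴), so d_s = 68.2·(1−0.847⁴)^(1/3) = 53.60 mm.
Area ratio A_h/A_s = d_o²(1−k²)/d_s² = (1−k²)/(1−k⁴)^(2/3) = 0.4576.
Mass saving = 1 − 0.4576 = 54.2 %.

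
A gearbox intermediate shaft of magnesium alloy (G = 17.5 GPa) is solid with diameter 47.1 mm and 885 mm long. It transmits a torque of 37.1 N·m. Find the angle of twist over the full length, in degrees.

0.222°

J = πd⁴/32 = π(0.0471)⁴/32 = 4.832×10^-7 m⁴.
θ = T·L/(G·J) = 37.10 × 0.885 / (17.5×10⁹ × 4.832×10^-7) = 3.883×10^-3 rad.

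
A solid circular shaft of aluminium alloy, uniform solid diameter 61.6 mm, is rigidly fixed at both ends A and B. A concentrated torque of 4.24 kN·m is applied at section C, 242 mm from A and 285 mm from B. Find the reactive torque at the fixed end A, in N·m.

With uniform GJ and both ends fixed, compatibility θ_AC = θ_CB gives T_A·a = T_B·b, together with T_A + T_B = T₀.
T_A = T₀·b/(a+b) = 4240·285/527.0 = 2293 N·m; T_B = 1947 N·m.

2290 N·m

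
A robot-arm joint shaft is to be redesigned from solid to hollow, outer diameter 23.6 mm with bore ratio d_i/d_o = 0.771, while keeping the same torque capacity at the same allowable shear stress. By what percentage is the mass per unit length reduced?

Equal τ_max and T ⇒ the solid shaft needs d_s³ = d_o³(1−k⁴), so d_s = 23.6·(1−0.771⁴)^(1/3) = 20.41 mm.
Area ratio A_h/A_s = d_o²(1−k²)/d_s² = (1−k²)/(1−k⁴)^(2/3) = 0.5423.
Mass saving = 1 − 0.5423 = 45.8 %.

45.8 %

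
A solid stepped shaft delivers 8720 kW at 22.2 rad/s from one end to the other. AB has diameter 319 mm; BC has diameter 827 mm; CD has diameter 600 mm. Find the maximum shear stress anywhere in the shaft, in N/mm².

ω = 22.2 rad/s, so T = P/ω = 8720×10³ / 22.20 = 392800 N·m.
Under the same torque, τ_max = 16T/(πd³) is largest where d is smallest — segment AB (d = 319 mm).
τ_max = 16·392800/(π·(0.319)³) = 6.163×10^7 Pa.

61.6 N/mm²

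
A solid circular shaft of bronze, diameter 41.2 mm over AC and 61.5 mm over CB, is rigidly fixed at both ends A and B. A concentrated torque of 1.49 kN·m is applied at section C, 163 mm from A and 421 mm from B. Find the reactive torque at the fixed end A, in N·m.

Compatibility: T_A·a/J_AC = T_B·b/J_CB with T_A + T_B = T₀.
J_AC = 2.83×10^-7 m⁴, J_CB = 1.40×10^-6 m⁴, so T_A = T₀·(J_AC/a)/((J_AC/a)+(J_CB/b)) = 509.9 N·m, T_B = 980.1 N·m.

510 N·m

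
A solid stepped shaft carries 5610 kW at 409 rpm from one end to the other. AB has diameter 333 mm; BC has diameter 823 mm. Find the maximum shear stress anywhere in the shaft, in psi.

ω = 2π·409/60 = 42.83 rad/s, so T = P/ω = 5610×10³ / 42.83 = 131000 N·m.
Under the same torque, τ_max = 16T/(πd³) is largest where d is smallest — segment AB (d = 333 mm).
τ_max = 16·131000/(π·(0.333)³) = 1.807×10^7 Pa.

2620 psi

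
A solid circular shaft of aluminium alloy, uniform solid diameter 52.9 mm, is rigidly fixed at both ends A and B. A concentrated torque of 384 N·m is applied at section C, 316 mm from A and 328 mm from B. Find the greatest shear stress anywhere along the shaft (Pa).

With uniform GJ and both ends fixed, compatibility θ_AC = θ_CB gives T_A·a = T_B·b, together with T_A + T_B = T₀.
T_A = T₀·b/(a+b) = 384.0·328/644.0 = 195.6 N·m; T_B = 188.4 N·m.
τ in each portion: τ_AC = 6.73×10^6 Pa, τ_CB = 6.48×10^6 Pa; maximum is in AC.
τ_max = T_AC·r/J = 195.6·0.0264/7.69×10^-7 = 6.729×10^6 Pa.

6.73e6 Pa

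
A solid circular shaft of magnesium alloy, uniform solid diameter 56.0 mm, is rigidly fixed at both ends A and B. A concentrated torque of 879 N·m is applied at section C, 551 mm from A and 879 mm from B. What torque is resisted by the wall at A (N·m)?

With uniform GJ and both ends fixed, compatibility θ_AC = θ_CB gives T_A·a = T_B·b, together with T_A + T_B = T₀.
T_A = T₀·b/(a+b) = 879.0·879/1430 = 540.3 N·m; T_B = 338.7 N·m.

540 N·m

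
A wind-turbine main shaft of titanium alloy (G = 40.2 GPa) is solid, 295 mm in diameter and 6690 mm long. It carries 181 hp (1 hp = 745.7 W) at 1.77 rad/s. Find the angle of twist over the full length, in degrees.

0.978°

ω = 1.77 rad/s, so T = P/ω = 181×745.7 / 1.770 = 76260 N·m.
J = πd⁴/32 = π(0.295)⁴/32 = 7.435×10^-4 m⁴.
θ = T·L/(G·J) = 76260 × 6.69 / (40.2×10⁹ × 7.435×10^-4) = 0.01707 rad.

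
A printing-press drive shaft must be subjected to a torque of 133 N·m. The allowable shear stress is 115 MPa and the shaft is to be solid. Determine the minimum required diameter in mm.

For a solid shaft τ_max = 16T/(πd³), so d = (16T/(π τ_allow))^(1/3) = (16·133.0/(π·1.15×10^8))^(1/3) = 0.01806 m.

18.1 mm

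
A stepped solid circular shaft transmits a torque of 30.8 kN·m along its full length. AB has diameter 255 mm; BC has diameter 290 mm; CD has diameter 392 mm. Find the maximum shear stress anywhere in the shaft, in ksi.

1.37 ksi

Under the same torque, τ_max = 16T/(πd³) is largest where d is smallest — segment AB (d = 255 mm).
τ_max = 16·30800/(π·(0.255)³) = 9.460×10^6 Pa.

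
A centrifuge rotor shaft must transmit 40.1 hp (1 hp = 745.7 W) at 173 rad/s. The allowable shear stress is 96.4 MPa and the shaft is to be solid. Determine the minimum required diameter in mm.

20.9 mm

ω = 173 rad/s, so T = P/ω = 40.1×745.7 / 173.0 = 172.8 N·m.
For a solid shaft τ_max = 16T/(πd³), so d = (16T/(π τ_allow))^(1/3) = (16·172.8/(π·9.64×10^7))^(1/3) = 0.02090 m.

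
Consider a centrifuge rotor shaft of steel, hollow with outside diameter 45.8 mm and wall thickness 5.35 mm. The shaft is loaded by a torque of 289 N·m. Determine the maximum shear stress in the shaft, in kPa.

23400 kPa

J = π(d_o⁴ − d_i⁴)/32 = π(0.0458⁴ − 0.0351⁴)/32 = 2.830×10^-7 m⁴.
τ_max = T·r/J = 289.0 × 0.0229 / 2.830×10^-7 = 2.339×10^7 Pa.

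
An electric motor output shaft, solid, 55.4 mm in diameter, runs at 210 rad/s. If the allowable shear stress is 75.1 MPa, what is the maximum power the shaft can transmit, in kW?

527 kW

J = πd⁴/32 = π(0.0554)⁴/32 = 9.248×10^-7 m⁴.
T_max = τ_allow·J/r = 7.51×10^7 × 9.248×10^-7 / 0.0277 = 2507 N·m.
ω = 210 rad/s, so P_max = T_max·ω = 5.265×10^5 W.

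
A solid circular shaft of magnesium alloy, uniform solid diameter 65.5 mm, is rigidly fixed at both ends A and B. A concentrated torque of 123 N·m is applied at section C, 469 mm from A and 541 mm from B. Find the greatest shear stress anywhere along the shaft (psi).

173 psi

With uniform GJ and both ends fixed, compatibility θ_AC = θ_CB gives T_A·a = T_B·b, together with T_A + T_B = T₀.
T_A = T₀·b/(a+b) = 123.0·541/1010 = 65.88 N·m; T_B = 57.12 N·m.
τ in each portion: τ_AC = 1.19×10^6 Pa, τ_CB = 1.04×10^6 Pa; maximum is in AC.
τ_max = T_AC·r/J = 65.88·0.0328/1.81×10^-6 = 1.194×10^6 Pa.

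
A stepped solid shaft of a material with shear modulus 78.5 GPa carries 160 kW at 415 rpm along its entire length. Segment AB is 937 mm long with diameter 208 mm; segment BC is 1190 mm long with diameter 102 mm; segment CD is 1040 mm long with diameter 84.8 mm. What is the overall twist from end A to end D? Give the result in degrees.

0.865°

ω = 2π·415/60 = 43.46 rad/s, so T = P/ω = 160×10³ / 43.46 = 3682 N·m.
J_AB = π(0.208)⁴/32 = 1.84×10^-4 m⁴; J_BC = π(0.102)⁴/32 = 1.06×10^-5 m⁴; J_CD = π(0.0848)⁴/32 = 5.08×10^-6 m⁴.
θ = (T/G)·Σ L_i/J_i = (3682/78.5×10⁹)·(0.937/1.84×10^-4 + 1.19/1.06×10^-5 + 1.04/5.08×10^-6) = 0.01510 rad.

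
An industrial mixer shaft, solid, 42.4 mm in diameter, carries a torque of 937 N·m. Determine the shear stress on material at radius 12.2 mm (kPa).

36000 kPa

J = πd⁴/32 = π(0.0424)⁴/32 = 3.173×10^-7 m⁴.
Shear stress varies linearly with radius: τ = T·r/J = 937.0 × 0.0122 / 3.173×10^-7 = 3.603×10^7 Pa.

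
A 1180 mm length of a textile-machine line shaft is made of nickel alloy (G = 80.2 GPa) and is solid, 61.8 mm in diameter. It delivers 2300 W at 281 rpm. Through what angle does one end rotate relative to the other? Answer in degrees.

0.0460°

ω = 2π·281/60 = 29.43 rad/s, so T = P/ω = 2300 / 29.43 = 78.16 N·m.
J = πd⁴/32 = π(0.0618)⁴/32 = 1.432×10^-6 m⁴.
θ = T·L/(G·J) = 78.16 × 1.18 / (80.2×10⁹ × 1.432×10^-6) = 8.031×10^-4 rad.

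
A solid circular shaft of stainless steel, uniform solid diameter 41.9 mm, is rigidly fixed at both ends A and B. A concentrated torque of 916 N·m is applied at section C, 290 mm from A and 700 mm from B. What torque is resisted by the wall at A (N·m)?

648 N·m

With uniform GJ and both ends fixed, compatibility θ_AC = θ_CB gives T_A·a = T_B·b, together with T_A + T_B = T₀.
T_A = T₀·b/(a+b) = 916.0·700/990.0 = 647.7 N·m; T_B = 268.3 N·m.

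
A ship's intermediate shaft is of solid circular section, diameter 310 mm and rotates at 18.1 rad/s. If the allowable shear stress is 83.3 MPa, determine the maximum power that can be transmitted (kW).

J = πd⁴/32 = π(0.310)⁴/32 = 9.067×10^-4 m⁴.
T_max = τ_allow·J/r = 8.33×10^7 × 9.067×10^-4 / 0.155 = 487300 N·m.
ω = 18.1 rad/s, so P_max = T_max·ω = 8.819×10^6 W.

8820 kW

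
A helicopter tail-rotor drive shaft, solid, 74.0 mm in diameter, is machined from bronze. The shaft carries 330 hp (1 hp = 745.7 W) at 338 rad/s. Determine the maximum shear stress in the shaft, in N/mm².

9.15 N/mm²

ω = 338 rad/s, so T = P/ω = 330×745.7 / 338.0 = 728.1 N·m.
J = πd⁴/32 = π(0.0740)⁴/32 = 2.944×10^-6 m⁴.
τ_max = T·r/J = 728.1 × 0.0370 / 2.944×10^-6 = 9.150×10^6 Pa.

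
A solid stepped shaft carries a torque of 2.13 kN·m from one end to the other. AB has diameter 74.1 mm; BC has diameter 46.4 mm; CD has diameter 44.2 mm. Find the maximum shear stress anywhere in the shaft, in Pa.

Under the same torque, τ_max = 16T/(πd³) is largest where d is smallest — segment CD (d = 44.2 mm).
τ_max = 16·2130/(π·(0.0442)³) = 1.256×10^8 Pa.

1.26e8 Pa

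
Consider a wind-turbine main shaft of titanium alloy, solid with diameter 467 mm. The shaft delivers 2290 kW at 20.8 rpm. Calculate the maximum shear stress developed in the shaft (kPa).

ω = 2π·20.8/60 = 2.178 rad/s, so T = P/ω = 2290×10³ / 2.178 = 1.051e6 N·m.
J = πd⁴/32 = π(0.467)⁴/32 = 4.669×10^-3 m⁴.
τ_max = T·r/J = 1.051e6 × 0.234 / 4.669×10^-3 = 5.257×10^7 Pa.

52600 kPa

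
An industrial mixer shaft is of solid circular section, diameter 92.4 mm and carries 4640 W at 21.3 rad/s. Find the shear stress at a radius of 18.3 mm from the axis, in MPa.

ω = 21.3 rad/s, so T = P/ω = 4640 / 21.30 = 217.8 N·m.
J = πd⁴/32 = π(0.0924)⁴/32 = 7.156×10^-6 m⁴.
Shear stress varies linearly with radius: τ = T·r/J = 217.8 × 0.0183 / 7.156×10^-6 = 5.571×10^5 Pa.

0.557 MPa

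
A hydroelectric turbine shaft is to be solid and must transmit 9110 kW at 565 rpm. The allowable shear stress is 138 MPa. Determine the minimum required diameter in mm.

ω = 2π·565/60 = 59.17 rad/s, so T = P/ω = 9110×10³ / 59.17 = 154000 N·m.
For a solid shaft τ_max = 16T/(πd³), so d = (16T/(π τ_allow))^(1/3) = (16·154000/(π·1.38×10^8))^(1/3) = 0.1784 m.

178 mm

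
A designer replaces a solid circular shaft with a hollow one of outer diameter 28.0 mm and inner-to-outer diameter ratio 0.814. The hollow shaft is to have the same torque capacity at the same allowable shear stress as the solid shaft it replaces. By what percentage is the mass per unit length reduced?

Equal τ_max and T ⇒ the solid shaft needs d_s³ = d_o³(1−k⁴), so d_s = 28.0·(1−0.814⁴)^(1/3) = 23.09 mm.
Area ratio A_h/A_s = d_o²(1−k²)/d_s² = (1−k²)/(1−k⁴)^(2/3) = 0.4961.
Mass saving = 1 − 0.4961 = 50.4 %.

50.4 %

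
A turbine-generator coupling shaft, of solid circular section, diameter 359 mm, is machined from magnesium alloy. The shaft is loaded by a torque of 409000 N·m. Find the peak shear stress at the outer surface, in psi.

J = πd⁴/32 = π(0.359)⁴/32 = 1.631×10^-3 m⁴.
τ_max = T·r/J = 409000 × 0.179 / 1.631×10^-3 = 4.502×10^7 Pa.

6530 psi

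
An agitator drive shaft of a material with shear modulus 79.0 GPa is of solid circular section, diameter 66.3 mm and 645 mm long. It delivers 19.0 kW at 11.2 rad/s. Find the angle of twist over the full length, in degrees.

ω = 11.2 rad/s, so T = P/ω = 19.0×10³ / 11.20 = 1696 N·m.
J = πd⁴/32 = π(0.0663)⁴/32 = 1.897×10^-6 m⁴.
θ = T·L/(G·J) = 1696 × 0.645 / (79.0×10⁹ × 1.897×10^-6) = 7.302×10^-3 rad.

0.418°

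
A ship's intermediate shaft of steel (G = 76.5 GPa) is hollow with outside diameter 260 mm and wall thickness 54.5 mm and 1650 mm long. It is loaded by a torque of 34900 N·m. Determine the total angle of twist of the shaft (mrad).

1.89 mrad

J = π(d_o⁴ − d_i⁴)/32 = π(0.260⁴ − 0.151⁴)/32 = 3.976×10^-4 m⁴.
θ = T·L/(G·J) = 34900 × 1.65 / (76.5×10⁹ × 3.976×10^-4) = 1.893×10^-3 rad.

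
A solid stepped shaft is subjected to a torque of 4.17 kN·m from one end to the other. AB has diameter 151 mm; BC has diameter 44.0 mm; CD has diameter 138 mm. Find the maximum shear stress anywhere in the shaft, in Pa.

Under the same torque, τ_max = 16T/(πd³) is largest where d is smallest — segment BC (d = 44.0 mm).
τ_max = 16·4170/(π·(0.0440)³) = 2.493×10^8 Pa.

2.49e8 Pa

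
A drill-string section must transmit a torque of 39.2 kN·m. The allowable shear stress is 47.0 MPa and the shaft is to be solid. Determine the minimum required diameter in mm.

For a solid shaft τ_max = 16T/(πd³), so d = (16T/(π τ_allow))^(1/3) = (16·39200/(π·4.70×10^7))^(1/3) = 0.1620 m.

162 mm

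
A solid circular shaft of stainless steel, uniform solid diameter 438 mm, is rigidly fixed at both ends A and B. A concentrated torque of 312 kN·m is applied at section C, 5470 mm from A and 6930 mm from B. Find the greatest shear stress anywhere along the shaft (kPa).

With uniform GJ and both ends fixed, compatibility θ_AC = θ_CB gives T_A·a = T_B·b, together with T_A + T_B = T₀.
T_A = T₀·b/(a+b) = 312000·6930/12400 = 174400 N·m; T_B = 137600 N·m.
τ in each portion: τ_AC = 1.06×10^7 Pa, τ_CB = 8.34×10^6 Pa; maximum is in AC.
τ_max = T_AC·r/J = 174400·0.219/3.61×10^-3 = 1.057×10^7 Pa.

10600 kPa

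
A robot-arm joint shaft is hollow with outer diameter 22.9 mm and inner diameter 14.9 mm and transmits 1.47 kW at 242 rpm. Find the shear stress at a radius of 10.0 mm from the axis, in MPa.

26.2 MPa

ω = 2π·242/60 = 25.34 rad/s, so T = P/ω = 1.47×10³ / 25.34 = 58.01 N·m.
J = π(d_o⁴ − d_i⁴)/32 = π(0.0229⁴ − 0.0149⁴)/32 = 2.216×10^-8 m⁴.
Shear stress varies linearly with radius: τ = T·r/J = 58.01 × 0.0100 / 2.216×10^-8 = 2.618×10^7 Pa.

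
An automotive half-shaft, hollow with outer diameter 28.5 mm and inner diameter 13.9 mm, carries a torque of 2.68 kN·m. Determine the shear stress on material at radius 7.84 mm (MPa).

344 MPa

J = π(d_o⁴ − d_i⁴)/32 = π(0.0285⁴ − 0.0139⁴)/32 = 6.111×10^-8 m⁴.
Shear stress varies linearly with radius: τ = T·r/J = 2680 × 0.00784 / 6.111×10^-8 = 3.438×10^8 Pa.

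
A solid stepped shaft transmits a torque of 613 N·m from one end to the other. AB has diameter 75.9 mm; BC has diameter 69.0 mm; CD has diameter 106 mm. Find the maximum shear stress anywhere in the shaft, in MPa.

9.50 MPa

Under the same torque, τ_max = 16T/(πd³) is largest where d is smallest — segment BC (d = 69.0 mm).
τ_max = 16·613.0/(π·(0.0690)³) = 9.503×10^6 Pa.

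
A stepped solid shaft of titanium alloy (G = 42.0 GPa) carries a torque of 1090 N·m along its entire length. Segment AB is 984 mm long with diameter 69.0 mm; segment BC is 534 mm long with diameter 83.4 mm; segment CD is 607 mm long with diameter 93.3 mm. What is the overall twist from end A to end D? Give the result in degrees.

0.946°

J_AB = π(0.0690)⁴/32 = 2.23×10^-6 m⁴; J_BC = π(0.0834)⁴/32 = 4.75×10^-6 m⁴; J_CD = π(0.0933)⁴/32 = 7.44×10^-6 m⁴.
θ = (T/G)·Σ L_i/J_i = (1090/42.0×10⁹)·(0.984/2.23×10^-6 + 0.534/4.75×10^-6 + 0.607/7.44×10^-6) = 0.01651 rad.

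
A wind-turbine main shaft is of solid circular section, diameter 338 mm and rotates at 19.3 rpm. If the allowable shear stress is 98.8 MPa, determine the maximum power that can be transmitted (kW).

J = πd⁴/32 = π(0.338)⁴/32 = 1.281×10^-3 m⁴.
T_max = τ_allow·J/r = 9.88×10^7 × 1.281×10^-3 / 0.169 = 749100 N·m.
ω = 2π·19.3/60 = 2.021 rad/s, so P_max = T_max·ω = 1.514×10^6 W.

1510 kW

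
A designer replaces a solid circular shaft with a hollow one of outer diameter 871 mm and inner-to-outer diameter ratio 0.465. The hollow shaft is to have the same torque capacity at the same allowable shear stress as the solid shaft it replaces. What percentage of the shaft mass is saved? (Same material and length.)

Equal τ_max and T ⇒ the solid shaft needs d_s³ = d_o³(1−k⁴), so d_s = 871·(1−0.465⁴)^(1/3) = 857.2 mm.
Area ratio A_h/A_s = d_o²(1−k²)/d_s² = (1−k²)/(1−k⁴)^(2/3) = 0.8092.
Mass saving = 1 − 0.8092 = 19.1 %.

19.1 %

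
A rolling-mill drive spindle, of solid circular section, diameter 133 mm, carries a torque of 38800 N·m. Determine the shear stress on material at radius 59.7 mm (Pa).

J = πd⁴/32 = π(0.133)⁴/32 = 3.072×10^-5 m⁴.
Shear stress varies linearly with radius: τ = T·r/J = 38800 × 0.0597 / 3.072×10^-5 = 7.540×10^7 Pa.

7.54e7 Pa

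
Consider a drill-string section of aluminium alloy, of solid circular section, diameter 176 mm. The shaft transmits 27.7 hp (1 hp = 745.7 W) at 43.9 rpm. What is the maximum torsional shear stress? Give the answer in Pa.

ω = 2π·43.9/60 = 4.597 rad/s, so T = P/ω = 27.7×745.7 / 4.597 = 4493 N·m.
J = πd⁴/32 = π(0.176)⁴/32 = 9.420×10^-5 m⁴.
τ_max = T·r/J = 4493 × 0.0880 / 9.420×10^-5 = 4.197×10^6 Pa.

4.20e6 Pa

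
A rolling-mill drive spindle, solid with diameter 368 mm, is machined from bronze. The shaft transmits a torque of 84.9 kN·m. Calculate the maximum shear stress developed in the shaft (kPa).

8680 kPa

J = πd⁴/32 = π(0.368)⁴/32 = 1.800×10^-3 m⁴.
τ_max = T·r/J = 84900 × 0.184 / 1.800×10^-3 = 8.676×10^6 Pa.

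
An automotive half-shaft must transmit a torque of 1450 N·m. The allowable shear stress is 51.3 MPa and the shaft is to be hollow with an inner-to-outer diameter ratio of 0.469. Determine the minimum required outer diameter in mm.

53.3 mm

For a hollow shaft with d_i/d_o = 0.469: τ_max = 16T/(π d_o³ (1−k⁴)), so d_o = [16T/(π τ_allow (1−k⁴))]^(1/3) = [16·1450/(π·5.13×10^7·0.9516)]^(1/3) = 0.05328 m.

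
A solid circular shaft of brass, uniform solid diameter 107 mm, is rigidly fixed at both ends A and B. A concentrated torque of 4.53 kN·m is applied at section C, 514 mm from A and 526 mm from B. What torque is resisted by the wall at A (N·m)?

2290 N·m

With uniform GJ and both ends fixed, compatibility θ_AC = θ_CB gives T_A·a = T_B·b, together with T_A + T_B = T₀.
T_A = T₀·b/(a+b) = 4530·526/1040 = 2291 N·m; T_B = 2239 N·m.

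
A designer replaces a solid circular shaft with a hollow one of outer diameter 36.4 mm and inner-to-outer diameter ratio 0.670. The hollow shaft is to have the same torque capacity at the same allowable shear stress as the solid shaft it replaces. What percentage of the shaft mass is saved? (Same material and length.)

36.0 %

Equal τ_max and T ⇒ the solid shaft needs d_s³ = d_o³(1−k⁴), so d_s = 36.4·(1−0.670⁴)^(1/3) = 33.77 mm.
Area ratio A_h/A_s = d_o²(1−k²)/d_s² = (1−k²)/(1−k⁴)^(2/3) = 0.6403.
Mass saving = 1 − 0.6403 = 36.0 %.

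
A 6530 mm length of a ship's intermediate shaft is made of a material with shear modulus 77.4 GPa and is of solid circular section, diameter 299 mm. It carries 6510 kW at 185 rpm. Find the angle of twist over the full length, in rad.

0.0361 rad

ω = 2π·185/60 = 19.37 rad/s, so T = P/ω = 6510×10³ / 19.37 = 336000 N·m.
J = πd⁴/32 = π(0.299)⁴/32 = 7.847×10^-4 m⁴.
θ = T·L/(G·J) = 336000 × 6.53 / (77.4×10⁹ × 7.847×10^-4) = 0.03613 rad.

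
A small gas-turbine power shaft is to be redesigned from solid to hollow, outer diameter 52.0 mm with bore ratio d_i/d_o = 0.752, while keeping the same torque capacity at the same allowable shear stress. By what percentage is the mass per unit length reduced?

Equal τ_max and T ⇒ the solid shaft needs d_s³ = d_o³(1−k⁴), so d_s = 52.0·(1−0.752⁴)^(1/3) = 45.73 mm.
Area ratio A_h/A_s = d_o²(1−k²)/d_s² = (1−k²)/(1−k⁴)^(2/3) = 0.5618.
Mass saving = 1 − 0.5618 = 43.8 %.

43.8 %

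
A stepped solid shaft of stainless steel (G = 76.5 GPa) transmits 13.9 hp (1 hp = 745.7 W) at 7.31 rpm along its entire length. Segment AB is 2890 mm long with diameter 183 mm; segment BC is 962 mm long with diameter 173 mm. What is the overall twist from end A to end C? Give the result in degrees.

0.377°

ω = 2π·7.31/60 = 0.7655 rad/s, so T = P/ω = 13.9×745.7 / 0.7655 = 13540 N·m.
J_AB = π(0.183)⁴/32 = 1.10×10^-4 m⁴; J_BC = π(0.173)⁴/32 = 8.79×10^-5 m⁴.
θ = (T/G)·Σ L_i/J_i = (13540/76.5×10⁹)·(2.89/1.10×10^-4 + 0.962/8.79×10^-5) = 6.582×10^-3 rad.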